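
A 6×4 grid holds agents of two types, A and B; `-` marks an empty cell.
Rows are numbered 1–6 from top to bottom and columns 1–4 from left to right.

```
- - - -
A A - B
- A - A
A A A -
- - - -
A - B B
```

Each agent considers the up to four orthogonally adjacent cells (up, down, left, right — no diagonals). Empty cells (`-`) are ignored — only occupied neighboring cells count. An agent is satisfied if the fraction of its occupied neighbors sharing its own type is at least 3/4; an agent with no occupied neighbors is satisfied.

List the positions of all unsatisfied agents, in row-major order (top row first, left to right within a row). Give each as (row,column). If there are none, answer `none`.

Row 2: (2,1)A 1/1 ok · (2,2)A 2/2 ok · (2,4)B 0/1 unhappy
Row 3: (3,2)A 2/2 ok · (3,4)A 0/1 unhappy
Row 4: (4,1)A 1/1 ok · (4,2)A 3/3 ok · (4,3)A 1/1 ok
Row 6: (6,1)A 0/0 ok · (6,3)B 1/1 ok · (6,4)B 1/1 ok

(2,4), (3,4)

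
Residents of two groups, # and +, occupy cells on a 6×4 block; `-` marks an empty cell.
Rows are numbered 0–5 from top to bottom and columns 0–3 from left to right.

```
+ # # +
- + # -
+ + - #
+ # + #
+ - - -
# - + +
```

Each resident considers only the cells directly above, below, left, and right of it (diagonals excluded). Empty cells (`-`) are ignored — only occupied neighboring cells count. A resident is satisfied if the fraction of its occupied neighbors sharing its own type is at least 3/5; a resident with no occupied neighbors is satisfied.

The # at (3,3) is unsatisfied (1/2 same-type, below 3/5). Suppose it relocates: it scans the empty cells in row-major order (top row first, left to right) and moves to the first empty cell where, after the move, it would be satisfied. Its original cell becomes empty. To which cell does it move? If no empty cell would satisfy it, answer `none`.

(1,3)

Vacating (3,3). Empty cells in order:
  (1,0): 0/3 same-type → still unsatisfied.
  (1,3): 2/3 same-type → satisfied — stop here.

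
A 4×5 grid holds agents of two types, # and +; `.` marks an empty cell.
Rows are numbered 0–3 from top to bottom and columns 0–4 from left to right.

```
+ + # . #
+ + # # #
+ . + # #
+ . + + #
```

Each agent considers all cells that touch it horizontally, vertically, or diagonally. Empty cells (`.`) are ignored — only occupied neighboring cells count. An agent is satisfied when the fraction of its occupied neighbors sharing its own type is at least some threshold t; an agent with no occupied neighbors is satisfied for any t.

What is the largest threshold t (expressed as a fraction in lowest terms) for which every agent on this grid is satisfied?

(0,0)+ 3/3
(0,1)+ 3/5
(0,2)# 2/4
(0,4)# 2/2
(1,0)+ 4/4
(1,1)+ 5/7
(1,2)# 3/6
(1,3)# 6/7
(1,4)# 4/4
(2,0)+ 3/3
(2,2)+ 3/6
(2,3)# 5/8
(2,4)# 4/5
(3,0)+ 1/1
(3,2)+ 2/3
(3,3)+ 2/5
(3,4)# 2/3
The smallest same-type fraction is 2/5 at (3,3), which reduces to 2/5. Any threshold above that leaves this agent unsatisfied.

2/5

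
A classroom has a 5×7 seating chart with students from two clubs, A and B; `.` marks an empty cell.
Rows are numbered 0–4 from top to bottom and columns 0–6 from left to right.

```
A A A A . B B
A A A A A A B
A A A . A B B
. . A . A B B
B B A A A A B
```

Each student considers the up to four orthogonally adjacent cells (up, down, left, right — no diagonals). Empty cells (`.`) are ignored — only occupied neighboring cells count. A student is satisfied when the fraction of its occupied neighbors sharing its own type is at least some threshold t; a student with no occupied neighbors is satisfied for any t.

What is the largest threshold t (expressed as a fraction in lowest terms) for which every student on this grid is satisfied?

(0,0)A 2/2
(0,1)A 3/3
(0,2)A 3/3
(0,3)A 2/2
(0,5)B 1/2
(0,6)B 2/2
(1,0)A 3/3
(1,1)A 4/4
(1,2)A 4/4
(1,3)A 3/3
(1,4)A 3/3
(1,5)A 1/4
(1,6)B 2/3
(2,0)A 2/2
(2,1)A 3/3
(2,2)A 3/3
(2,4)A 2/3
(2,5)B 2/4
(2,6)B 3/3
(3,2)A 2/2
(3,4)A 2/3
(3,5)B 2/4
(3,6)B 3/3
(4,0)B 1/1
(4,1)B 1/2
(4,2)A 2/3
(4,3)A 2/2
(4,4)A 3/3
(4,5)A 1/3
(4,6)B 1/2
The smallest same-type fraction is 1/4 at (1,5), which reduces to 1/4. Any threshold above that leaves this student unsatisfied.

1/4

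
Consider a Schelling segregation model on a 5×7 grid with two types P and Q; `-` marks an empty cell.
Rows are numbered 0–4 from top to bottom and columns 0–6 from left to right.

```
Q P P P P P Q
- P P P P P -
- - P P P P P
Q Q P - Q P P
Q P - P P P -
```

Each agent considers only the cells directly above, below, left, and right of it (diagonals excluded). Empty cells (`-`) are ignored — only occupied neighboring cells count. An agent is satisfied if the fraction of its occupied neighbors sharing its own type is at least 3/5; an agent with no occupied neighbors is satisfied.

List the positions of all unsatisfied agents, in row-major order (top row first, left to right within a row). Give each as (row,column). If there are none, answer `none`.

(0,0), (0,6), (3,1), (3,2), (3,4), (4,0), (4,1)

Row 0: (0,0)Q 0/1 not · (0,1)P 2/3 satisfied · (0,2)P 3/3 satisfied · (0,3)P 3/3 satisfied · (0,4)P 3/3 satisfied · (0,5)P 2/3 satisfied · (0,6)Q 0/1 not
Row 1: (1,1)P 2/2 satisfied · (1,2)P 4/4 satisfied · (1,3)P 4/4 satisfied · (1,4)P 4/4 satisfied · (1,5)P 3/3 satisfied
Row 2: (2,2)P 3/3 satisfied · (2,3)P 3/3 satisfied · (2,4)P 3/4 satisfied · (2,5)P 4/4 satisfied · (2,6)P 2/2 satisfied
Row 3: (3,0)Q 2/2 satisfied · (3,1)Q 1/3 not · (3,2)P 1/2 not · (3,4)Q 0/3 not · (3,5)P 3/4 satisfied · (3,6)P 2/2 satisfied
Row 4: (4,0)Q 1/2 not · (4,1)P 0/2 not · (4,3)P 1/1 satisfied · (4,4)P 2/3 satisfied · (4,5)P 2/2 satisfied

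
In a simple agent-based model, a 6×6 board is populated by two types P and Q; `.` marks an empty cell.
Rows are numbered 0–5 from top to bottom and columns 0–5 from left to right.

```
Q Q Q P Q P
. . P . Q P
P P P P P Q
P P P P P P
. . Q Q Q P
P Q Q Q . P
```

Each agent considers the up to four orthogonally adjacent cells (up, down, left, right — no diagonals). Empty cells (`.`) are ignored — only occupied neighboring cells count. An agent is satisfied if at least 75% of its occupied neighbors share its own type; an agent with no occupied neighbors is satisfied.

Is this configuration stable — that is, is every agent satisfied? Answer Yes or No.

(0,0)Q 1/1 ✓
(0,1)Q 2/2 ✓
(0,2)Q 1/3 ✗
(0,3)P 0/2 ✗
(0,4)Q 1/3 ✗
(0,5)P 1/2 ✗
(1,2)P 1/2 ✗
(1,4)Q 1/3 ✗
(1,5)P 1/3 ✗
(2,0)P 2/2 ✓
(2,1)P 3/3 ✓
(2,2)P 4/4 ✓
(2,3)P 3/3 ✓
(2,4)P 2/4 ✗
(2,5)Q 0/3 ✗
(3,0)P 2/2 ✓
(3,1)P 3/3 ✓
(3,2)P 3/4 ✓
(3,3)P 3/4 ✓
(3,4)P 3/4 ✓
(3,5)P 2/3 ✗
(4,2)Q 2/3 ✗
(4,3)Q 3/4 ✓
(4,4)Q 1/3 ✗
(4,5)P 2/3 ✗
(5,0)P 0/1 ✗
(5,1)Q 1/2 ✗
(5,2)Q 3/3 ✓
(5,3)Q 2/2 ✓
(5,5)P 1/1 ✓
For instance (0,2) has only 1/3 same-type neighbors, below 3/4.

No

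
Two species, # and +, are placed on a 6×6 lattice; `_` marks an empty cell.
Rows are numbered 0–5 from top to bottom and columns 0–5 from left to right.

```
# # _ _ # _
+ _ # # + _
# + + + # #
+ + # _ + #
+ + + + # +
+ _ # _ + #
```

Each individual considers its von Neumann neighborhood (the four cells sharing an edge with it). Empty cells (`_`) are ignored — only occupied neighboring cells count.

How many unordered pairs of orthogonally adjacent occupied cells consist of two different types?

23

Scan each occupied cell's neighbors to the right and below so each pair is counted once.
From row 0: 2 unlike of 3 pairs (running 2/3).
From row 1: 5 unlike of 6 pairs (running 7/9).
From row 2: 5 unlike of 10 pairs (running 12/19).
From row 3: 5 unlike of 8 pairs (running 17/27).
From row 4: 5 unlike of 9 pairs (running 22/36).
From row 5: 1 unlike of 1 pairs (running 23/37).
Total adjacent occupied pairs: 37; unlike-type pairs: 23.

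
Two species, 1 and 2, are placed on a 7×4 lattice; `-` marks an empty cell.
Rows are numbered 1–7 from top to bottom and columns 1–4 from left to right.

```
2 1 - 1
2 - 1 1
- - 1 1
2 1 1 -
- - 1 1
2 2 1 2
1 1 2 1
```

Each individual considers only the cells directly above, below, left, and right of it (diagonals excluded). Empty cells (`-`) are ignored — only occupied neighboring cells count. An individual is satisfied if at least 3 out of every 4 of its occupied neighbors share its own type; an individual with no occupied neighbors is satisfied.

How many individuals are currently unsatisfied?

(1,1)2 1/2 ✗
(1,2)1 0/1 ✗
(1,4)1 1/1 ✓
(2,1)2 1/1 ✓
(2,3)1 2/2 ✓
(2,4)1 3/3 ✓
(3,3)1 3/3 ✓
(3,4)1 2/2 ✓
(4,1)2 0/1 ✗
(4,2)1 1/2 ✗
(4,3)1 3/3 ✓
(5,3)1 3/3 ✓
(5,4)1 1/2 ✗
(6,1)2 1/2 ✗
(6,2)2 1/3 ✗
(6,3)1 1/4 ✗
(6,4)2 0/3 ✗
(7,1)1 1/2 ✗
(7,2)1 1/3 ✗
(7,3)2 0/3 ✗
(7,4)1 0/2 ✗
Unsatisfied: (1,1), (1,2), (4,1), (4,2), (5,4), (6,1), (6,2), (6,3), (6,4), (7,1), (7,2), (7,3), (7,4) — 13 in total.

13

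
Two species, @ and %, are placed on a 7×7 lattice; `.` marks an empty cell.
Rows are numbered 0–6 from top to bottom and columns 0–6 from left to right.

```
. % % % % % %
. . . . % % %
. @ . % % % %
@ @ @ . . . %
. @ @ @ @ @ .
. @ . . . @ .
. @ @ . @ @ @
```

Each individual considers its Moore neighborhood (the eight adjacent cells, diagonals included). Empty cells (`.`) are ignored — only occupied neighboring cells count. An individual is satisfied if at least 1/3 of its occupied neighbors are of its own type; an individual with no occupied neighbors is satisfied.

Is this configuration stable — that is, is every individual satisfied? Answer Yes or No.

Row 0: (0,1)% 1/1 ok · (0,2)% 2/2 ok · (0,3)% 3/3 ok · (0,4)% 4/4 ok · (0,5)% 5/5 ok · (0,6)% 3/3 ok
Row 1: (1,4)% 7/7 ok · (1,5)% 8/8 ok · (1,6)% 5/5 ok
Row 2: (2,1)@ 3/3 ok · (2,3)% 2/3 ok · (2,4)% 4/4 ok · (2,5)% 6/6 ok · (2,6)% 4/4 ok
Row 3: (3,0)@ 3/3 ok · (3,1)@ 5/5 ok · (3,2)@ 5/6 ok · (3,6)% 2/3 ok
Row 4: (4,1)@ 5/5 ok · (4,2)@ 5/5 ok · (4,3)@ 3/3 ok · (4,4)@ 3/3 ok · (4,5)@ 2/3 ok
Row 5: (5,1)@ 4/4 ok · (5,5)@ 5/5 ok
Row 6: (6,1)@ 2/2 ok · (6,2)@ 2/2 ok · (6,4)@ 2/2 ok · (6,5)@ 3/3 ok · (6,6)@ 2/2 ok
All meet the threshold, so the configuration is stable.

Yes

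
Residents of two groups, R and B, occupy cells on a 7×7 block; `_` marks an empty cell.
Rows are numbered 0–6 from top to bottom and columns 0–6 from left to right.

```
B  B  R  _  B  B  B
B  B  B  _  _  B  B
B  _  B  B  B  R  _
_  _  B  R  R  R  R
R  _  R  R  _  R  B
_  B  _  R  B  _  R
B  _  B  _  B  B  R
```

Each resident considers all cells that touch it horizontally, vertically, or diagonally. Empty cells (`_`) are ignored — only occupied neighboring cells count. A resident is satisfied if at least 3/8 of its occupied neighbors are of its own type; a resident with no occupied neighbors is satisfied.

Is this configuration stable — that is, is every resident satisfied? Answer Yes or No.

No

(0,0)B 3/3 ok
(0,1)B 4/5 ok
(0,2)R 0/3 unhappy
(0,4)B 2/2 ok
(0,5)B 4/4 ok
(0,6)B 3/3 ok
(1,0)B 4/4 ok
(1,1)B 6/7 ok
(1,2)B 4/5 ok
(1,5)B 5/6 ok
(1,6)B 3/4 ok
(2,0)B 2/2 ok
(2,2)B 4/5 ok
(2,3)B 4/6 ok
(2,4)B 2/6 unhappy
(2,5)R 3/6 ok
(3,2)B 2/5 ok
(3,3)R 3/7 ok
(3,4)R 5/7 ok
(3,5)R 4/6 ok
(3,6)R 3/4 ok
(4,0)R 0/1 unhappy
(4,2)R 3/5 ok
(4,3)R 4/6 ok
(4,5)R 4/6 ok
(4,6)B 0/4 unhappy
(5,1)B 2/4 ok
(5,3)R 2/5 ok
(5,4)B 2/5 ok
(5,6)R 2/4 ok
(6,0)B 1/1 ok
(6,2)B 1/2 ok
(6,4)B 2/3 ok
(6,5)B 2/4 ok
(6,6)R 1/2 ok
For instance (0,2) has only 0/3 same-type neighbors, below 3/8.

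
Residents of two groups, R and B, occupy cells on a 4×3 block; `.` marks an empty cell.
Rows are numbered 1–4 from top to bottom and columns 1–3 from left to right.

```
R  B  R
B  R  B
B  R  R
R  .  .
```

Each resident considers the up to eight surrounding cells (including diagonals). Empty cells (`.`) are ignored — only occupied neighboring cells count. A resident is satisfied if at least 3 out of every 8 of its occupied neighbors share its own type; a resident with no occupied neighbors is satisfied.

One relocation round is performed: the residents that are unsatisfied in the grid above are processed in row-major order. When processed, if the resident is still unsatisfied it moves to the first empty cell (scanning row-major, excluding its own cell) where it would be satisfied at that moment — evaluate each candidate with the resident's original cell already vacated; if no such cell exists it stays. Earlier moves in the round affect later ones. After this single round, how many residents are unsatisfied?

1

Initially unsatisfied (in order): (1,1), (1,3), (2,3), (3,1).
  (1,1) → (4,2).
  (1,3) → (4,3).
  (2,3) → (1,1).
  (3,1) → (1,3).
Resulting grid:
B B B
B R .
. R R
R R R
Unsatisfied now: (2,2).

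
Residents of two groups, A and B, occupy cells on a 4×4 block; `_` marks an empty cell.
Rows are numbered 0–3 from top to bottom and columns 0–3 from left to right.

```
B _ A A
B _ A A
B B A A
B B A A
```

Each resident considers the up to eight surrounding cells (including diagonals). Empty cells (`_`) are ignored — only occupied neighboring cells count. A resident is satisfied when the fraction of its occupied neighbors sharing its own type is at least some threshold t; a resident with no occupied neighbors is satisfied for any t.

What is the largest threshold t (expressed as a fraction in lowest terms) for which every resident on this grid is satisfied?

4/7

Row 0: (0,0)B 1/1 · (0,2)A 3/3 · (0,3)A 3/3
Row 1: (1,0)B 3/3 · (1,2)A 5/6 · (1,3)A 5/5
Row 2: (2,0)B 4/4 · (2,1)B 4/7 · (2,2)A 5/7 · (2,3)A 5/5
Row 3: (3,0)B 3/3 · (3,1)B 3/5 · (3,2)A 3/5 · (3,3)A 3/3
The smallest same-type fraction is 4/7 at (2,1), which reduces to 4/7. Any threshold above that leaves this resident unsatisfied.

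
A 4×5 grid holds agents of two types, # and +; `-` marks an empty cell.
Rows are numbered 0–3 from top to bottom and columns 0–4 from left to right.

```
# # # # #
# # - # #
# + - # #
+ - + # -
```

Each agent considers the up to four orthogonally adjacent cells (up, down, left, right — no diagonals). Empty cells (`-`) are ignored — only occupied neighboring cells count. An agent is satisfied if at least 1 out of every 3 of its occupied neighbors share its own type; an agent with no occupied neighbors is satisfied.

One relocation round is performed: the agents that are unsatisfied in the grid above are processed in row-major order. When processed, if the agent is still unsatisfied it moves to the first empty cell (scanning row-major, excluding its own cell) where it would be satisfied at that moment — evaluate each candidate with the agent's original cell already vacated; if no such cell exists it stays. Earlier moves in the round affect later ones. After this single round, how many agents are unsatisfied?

Initially unsatisfied (in order): (2,1), (3,0), (3,2).
  (2,1) → (2,2).
  (3,0) → (2,1).
  (3,2): now satisfied by earlier moves; stays.
Resulting grid:
# # # # #
# # - # #
# + + # #
- - + # -
All satisfied now.

0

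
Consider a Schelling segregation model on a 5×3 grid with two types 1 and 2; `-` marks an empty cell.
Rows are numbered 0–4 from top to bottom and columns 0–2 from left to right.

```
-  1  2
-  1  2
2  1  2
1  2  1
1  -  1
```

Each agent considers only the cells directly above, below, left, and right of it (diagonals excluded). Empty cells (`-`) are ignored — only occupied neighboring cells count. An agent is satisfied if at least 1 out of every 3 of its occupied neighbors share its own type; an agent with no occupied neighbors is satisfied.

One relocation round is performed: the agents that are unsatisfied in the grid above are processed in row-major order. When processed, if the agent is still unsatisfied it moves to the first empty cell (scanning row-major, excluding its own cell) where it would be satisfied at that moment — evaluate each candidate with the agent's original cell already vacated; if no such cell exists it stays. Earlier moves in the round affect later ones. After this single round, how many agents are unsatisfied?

Initially unsatisfied (in order): (2,0), (2,1), (3,1).
  (2,0) → (4,1).
  (2,1): now satisfied by earlier moves; stays.
  (3,1): no empty cell satisfies it; stays.
Resulting grid:
- 1 2
- 1 2
- 1 2
1 2 1
1 2 1
Unsatisfied now: (3,1).

1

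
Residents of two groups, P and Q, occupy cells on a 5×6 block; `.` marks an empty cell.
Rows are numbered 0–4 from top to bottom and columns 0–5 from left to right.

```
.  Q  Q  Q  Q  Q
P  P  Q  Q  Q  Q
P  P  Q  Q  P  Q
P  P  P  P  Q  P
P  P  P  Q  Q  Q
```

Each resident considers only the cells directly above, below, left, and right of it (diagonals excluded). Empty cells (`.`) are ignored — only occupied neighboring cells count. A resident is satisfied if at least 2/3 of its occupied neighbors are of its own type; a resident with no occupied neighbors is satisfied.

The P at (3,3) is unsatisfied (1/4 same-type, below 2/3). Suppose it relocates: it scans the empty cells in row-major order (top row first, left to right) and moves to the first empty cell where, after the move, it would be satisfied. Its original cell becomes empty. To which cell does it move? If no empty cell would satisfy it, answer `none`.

none

Vacating (3,3). Empty cells in order:
  (0,0): 1/2 same-type → still unsatisfied.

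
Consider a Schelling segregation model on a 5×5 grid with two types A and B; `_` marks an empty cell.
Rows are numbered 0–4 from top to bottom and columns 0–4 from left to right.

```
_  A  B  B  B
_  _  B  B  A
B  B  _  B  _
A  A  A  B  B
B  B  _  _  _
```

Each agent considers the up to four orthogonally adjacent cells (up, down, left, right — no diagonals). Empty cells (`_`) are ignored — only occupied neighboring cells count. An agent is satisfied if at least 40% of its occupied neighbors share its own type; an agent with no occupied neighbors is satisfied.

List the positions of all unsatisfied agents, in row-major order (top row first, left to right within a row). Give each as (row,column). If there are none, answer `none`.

(0,1), (1,4), (3,0)

Row 0: (0,1)A 0/1 unhappy · (0,2)B 2/3 ok · (0,3)B 3/3 ok · (0,4)B 1/2 ok
Row 1: (1,2)B 2/2 ok · (1,3)B 3/4 ok · (1,4)A 0/2 unhappy
Row 2: (2,0)B 1/2 ok · (2,1)B 1/2 ok · (2,3)B 2/2 ok
Row 3: (3,0)A 1/3 unhappy · (3,1)A 2/4 ok · (3,2)A 1/2 ok · (3,3)B 2/3 ok · (3,4)B 1/1 ok
Row 4: (4,0)B 1/2 ok · (4,1)B 1/2 ok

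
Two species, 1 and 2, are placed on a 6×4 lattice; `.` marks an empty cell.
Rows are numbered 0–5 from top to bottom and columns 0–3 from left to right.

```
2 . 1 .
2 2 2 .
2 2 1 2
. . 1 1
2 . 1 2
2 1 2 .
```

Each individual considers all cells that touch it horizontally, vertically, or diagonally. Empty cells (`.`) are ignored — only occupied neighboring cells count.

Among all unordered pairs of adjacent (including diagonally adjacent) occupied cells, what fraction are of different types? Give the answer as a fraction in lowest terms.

Scan each occupied cell's neighbors to the right and below (and the two forward diagonals) so each pair is counted once.
Row 0: 2(0,0)–2(1,0)= 2(0,0)–2(1,1)= 1(0,2)–2(1,2)≠ 1(0,2)–2(1,1)≠  → 2/4 unlike.
Row 1: 2(1,0)–2(1,1)= 2(1,0)–2(2,0)= 2(1,0)–2(2,1)= 2(1,1)–2(1,2)= 2(1,1)–2(2,1)= 2(1,1)–1(2,2)≠ 2(1,1)–2(2,0)= 2(1,2)–1(2,2)≠ 2(1,2)–2(2,3)= 2(1,2)–2(2,1)=  → 2/10 unlike.
Row 2: 2(2,0)–2(2,1)= 2(2,1)–1(2,2)≠ 2(2,1)–1(3,2)≠ 1(2,2)–2(2,3)≠ 1(2,2)–1(3,2)= 1(2,2)–1(3,3)= 2(2,3)–1(3,3)≠ 2(2,3)–1(3,2)≠  → 5/8 unlike.
Row 3: 1(3,2)–1(3,3)= 1(3,2)–1(4,2)= 1(3,2)–2(4,3)≠ 1(3,3)–2(4,3)≠ 1(3,3)–1(4,2)=  → 2/5 unlike.
Row 4: 2(4,0)–2(5,0)= 2(4,0)–1(5,1)≠ 1(4,2)–2(4,3)≠ 1(4,2)–2(5,2)≠ 1(4,2)–1(5,1)= 2(4,3)–2(5,2)=  → 3/6 unlike.
Row 5: 2(5,0)–1(5,1)≠ 1(5,1)–2(5,2)≠  → 2/2 unlike.
Total adjacent occupied pairs: 35; unlike-type pairs: 16.
16/35 is already in lowest terms.

16/35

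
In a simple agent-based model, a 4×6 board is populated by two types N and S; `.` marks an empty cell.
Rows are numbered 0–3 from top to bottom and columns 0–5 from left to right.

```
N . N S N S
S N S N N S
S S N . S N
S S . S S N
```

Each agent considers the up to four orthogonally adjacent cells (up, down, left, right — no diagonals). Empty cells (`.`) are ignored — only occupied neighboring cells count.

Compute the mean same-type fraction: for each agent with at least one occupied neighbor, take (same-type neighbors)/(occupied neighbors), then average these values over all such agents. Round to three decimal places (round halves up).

(0,0)N 0/1
(0,2)N 0/2
(0,3)S 0/3
(0,4)N 1/3
(0,5)S 1/2
(1,0)S 1/3
(1,1)N 0/3
(1,2)S 0/4
(1,3)N 1/3
(1,4)N 2/4
(1,5)S 1/3
(2,0)S 3/3
(2,1)S 2/4
(2,2)N 0/2
(2,4)S 1/3
(2,5)N 1/3
(3,0)S 2/2
(3,1)S 2/2
(3,3)S 1/1
(3,4)S 2/3
(3,5)N 1/2
Sum over 21 agents: 0/1 + 0/2 + 0/3 + 1/3 + 1/2 + 1/3 + 0/3 + 0/4 + 1/3 + 2/4 + 1/3 + 3/3 + 2/4 + 0/2 + 1/3 + 1/3 + 2/2 + 2/2 + 1/1 + 2/3 + 1/2 = 26/3; mean = 26/3 ÷ 21 = 26/63 = 0.412698… → 0.413.

0.413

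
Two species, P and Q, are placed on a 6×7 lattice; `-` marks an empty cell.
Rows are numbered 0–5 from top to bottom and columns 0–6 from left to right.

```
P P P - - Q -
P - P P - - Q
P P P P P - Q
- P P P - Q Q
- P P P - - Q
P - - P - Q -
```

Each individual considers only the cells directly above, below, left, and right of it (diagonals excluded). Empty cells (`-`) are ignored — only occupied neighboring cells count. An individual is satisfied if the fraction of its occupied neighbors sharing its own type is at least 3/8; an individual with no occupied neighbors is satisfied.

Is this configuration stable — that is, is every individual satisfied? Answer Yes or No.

Yes

Row 0: (0,0)P 2/2 ✓ · (0,1)P 2/2 ✓ · (0,2)P 2/2 ✓ · (0,5)Q 0/0 ✓
Row 1: (1,0)P 2/2 ✓ · (1,2)P 3/3 ✓ · (1,3)P 2/2 ✓ · (1,6)Q 1/1 ✓
Row 2: (2,0)P 2/2 ✓ · (2,1)P 3/3 ✓ · (2,2)P 4/4 ✓ · (2,3)P 4/4 ✓ · (2,4)P 1/1 ✓ · (2,6)Q 2/2 ✓
Row 3: (3,1)P 3/3 ✓ · (3,2)P 4/4 ✓ · (3,3)P 3/3 ✓ · (3,5)Q 1/1 ✓ · (3,6)Q 3/3 ✓
Row 4: (4,1)P 2/2 ✓ · (4,2)P 3/3 ✓ · (4,3)P 3/3 ✓ · (4,6)Q 1/1 ✓
Row 5: (5,0)P 0/0 ✓ · (5,3)P 1/1 ✓ · (5,5)Q 0/0 ✓
All meet the threshold, so the configuration is stable.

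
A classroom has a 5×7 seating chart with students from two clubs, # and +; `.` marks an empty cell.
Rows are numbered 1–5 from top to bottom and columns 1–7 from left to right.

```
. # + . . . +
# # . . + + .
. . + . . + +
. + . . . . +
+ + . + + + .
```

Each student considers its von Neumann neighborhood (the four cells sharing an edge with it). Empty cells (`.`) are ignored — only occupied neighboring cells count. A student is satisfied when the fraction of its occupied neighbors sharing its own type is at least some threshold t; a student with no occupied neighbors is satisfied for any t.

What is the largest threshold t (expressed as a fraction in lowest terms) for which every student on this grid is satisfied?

Row 1: (1,2)# 1/2 · (1,3)+ 0/1 · (1,7)+ — no occupied neighbors
Row 2: (2,1)# 1/1 · (2,2)# 2/2 · (2,5)+ 1/1 · (2,6)+ 2/2
Row 3: (3,3)+ — no occupied neighbors · (3,6)+ 2/2 · (3,7)+ 2/2
Row 4: (4,2)+ 1/1 · (4,7)+ 1/1
Row 5: (5,1)+ 1/1 · (5,2)+ 2/2 · (5,4)+ 1/1 · (5,5)+ 2/2 · (5,6)+ 1/1
The smallest same-type fraction is 0/1 at (1,3), which reduces to 0/1. Any threshold above that leaves this student unsatisfied.

0/1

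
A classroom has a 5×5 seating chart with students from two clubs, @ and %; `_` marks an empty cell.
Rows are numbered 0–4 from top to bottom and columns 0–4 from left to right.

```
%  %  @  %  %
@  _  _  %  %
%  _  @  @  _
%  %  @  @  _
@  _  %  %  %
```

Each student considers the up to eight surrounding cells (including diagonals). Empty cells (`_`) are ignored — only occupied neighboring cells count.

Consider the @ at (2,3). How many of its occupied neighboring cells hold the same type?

3

Occupied neighbors of (2,3): (1,3)=%, (1,4)=%, (2,2)=@, (3,2)=@, (3,3)=@.
Same type (@): 3 of 5.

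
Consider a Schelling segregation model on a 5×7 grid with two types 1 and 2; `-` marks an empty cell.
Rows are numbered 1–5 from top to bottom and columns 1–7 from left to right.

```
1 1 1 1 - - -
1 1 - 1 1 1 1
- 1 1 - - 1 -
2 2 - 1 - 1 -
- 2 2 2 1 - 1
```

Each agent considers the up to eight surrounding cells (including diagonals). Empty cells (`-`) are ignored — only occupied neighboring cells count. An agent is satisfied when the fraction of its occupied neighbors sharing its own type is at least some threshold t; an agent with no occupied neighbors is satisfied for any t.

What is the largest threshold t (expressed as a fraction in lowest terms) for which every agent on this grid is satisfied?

(1,1)1 3/3
(1,2)1 4/4
(1,3)1 4/4
(1,4)1 3/3
(2,1)1 4/4
(2,2)1 6/6
(2,4)1 4/4
(2,5)1 4/4
(2,6)1 3/3
(2,7)1 2/2
(3,2)1 3/5
(3,3)1 4/5
(3,6)1 4/4
(4,1)2 2/3
(4,2)2 3/5
(4,4)1 2/4
(4,6)1 3/3
(5,2)2 3/3
(5,3)2 3/4
(5,4)2 1/3
(5,5)1 2/3
(5,7)1 1/1
The smallest same-type fraction is 1/3 at (5,4), which reduces to 1/3. Any threshold above that leaves this agent unsatisfied.

1/3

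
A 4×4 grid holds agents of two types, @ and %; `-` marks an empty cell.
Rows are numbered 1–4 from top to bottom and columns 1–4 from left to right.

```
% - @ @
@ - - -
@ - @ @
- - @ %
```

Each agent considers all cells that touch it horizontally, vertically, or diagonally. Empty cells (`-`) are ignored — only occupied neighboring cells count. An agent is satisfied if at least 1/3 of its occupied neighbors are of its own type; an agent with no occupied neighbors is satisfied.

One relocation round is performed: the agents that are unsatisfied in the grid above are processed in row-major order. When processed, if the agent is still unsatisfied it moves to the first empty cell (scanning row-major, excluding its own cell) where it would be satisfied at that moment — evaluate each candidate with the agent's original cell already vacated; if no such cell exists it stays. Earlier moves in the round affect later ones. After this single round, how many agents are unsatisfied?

Initially unsatisfied (in order): (1,1), (4,4).
  (1,1): no empty cell satisfies it; stays.
  (4,4) → (1,2).
Resulting grid:
% % @ @
@ - - -
@ - @ @
- - @ -
All satisfied now.

0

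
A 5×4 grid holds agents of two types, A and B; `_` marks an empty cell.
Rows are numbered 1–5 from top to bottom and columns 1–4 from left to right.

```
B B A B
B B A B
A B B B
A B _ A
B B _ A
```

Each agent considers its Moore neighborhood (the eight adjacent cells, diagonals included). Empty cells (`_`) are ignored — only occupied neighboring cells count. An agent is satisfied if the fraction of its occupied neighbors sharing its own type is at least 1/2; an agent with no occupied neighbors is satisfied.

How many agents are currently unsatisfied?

Row 1: (1,1)B 3/3 ✓ · (1,2)B 3/5 ✓ · (1,3)A 1/5 ✗ · (1,4)B 1/3 ✗
Row 2: (2,1)B 4/5 ✓ · (2,2)B 5/8 ✓ · (2,3)A 1/8 ✗ · (2,4)B 3/5 ✓
Row 3: (3,1)A 1/5 ✗ · (3,2)B 4/7 ✓ · (3,3)B 5/7 ✓ · (3,4)B 2/4 ✓
Row 4: (4,1)A 1/5 ✗ · (4,2)B 4/6 ✓ · (4,4)A 1/3 ✗
Row 5: (5,1)B 2/3 ✓ · (5,2)B 2/3 ✓ · (5,4)A 1/1 ✓
Unsatisfied: (1,3), (1,4), (2,3), (3,1), (4,1), (4,4) — 6 in total.

6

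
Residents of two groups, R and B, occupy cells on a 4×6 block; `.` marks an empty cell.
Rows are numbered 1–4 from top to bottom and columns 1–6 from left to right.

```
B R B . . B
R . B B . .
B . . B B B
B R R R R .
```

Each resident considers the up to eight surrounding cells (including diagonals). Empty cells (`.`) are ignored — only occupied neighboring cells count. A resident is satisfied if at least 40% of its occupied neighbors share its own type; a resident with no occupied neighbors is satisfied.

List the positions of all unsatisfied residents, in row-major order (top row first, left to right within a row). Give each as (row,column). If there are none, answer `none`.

(1,1), (1,2), (2,1), (3,1), (4,2), (4,5)

Row 1: (1,1)B 0/2 ✗ · (1,2)R 1/4 ✗ · (1,3)B 2/3 ✓ · (1,6)B 0/0 ✓
Row 2: (2,1)R 1/3 ✗ · (2,3)B 3/4 ✓ · (2,4)B 4/4 ✓
Row 3: (3,1)B 1/3 ✗ · (3,4)B 3/6 ✓ · (3,5)B 3/5 ✓ · (3,6)B 1/2 ✓
Row 4: (4,1)B 1/2 ✓ · (4,2)R 1/3 ✗ · (4,3)R 2/3 ✓ · (4,4)R 2/4 ✓ · (4,5)R 1/4 ✗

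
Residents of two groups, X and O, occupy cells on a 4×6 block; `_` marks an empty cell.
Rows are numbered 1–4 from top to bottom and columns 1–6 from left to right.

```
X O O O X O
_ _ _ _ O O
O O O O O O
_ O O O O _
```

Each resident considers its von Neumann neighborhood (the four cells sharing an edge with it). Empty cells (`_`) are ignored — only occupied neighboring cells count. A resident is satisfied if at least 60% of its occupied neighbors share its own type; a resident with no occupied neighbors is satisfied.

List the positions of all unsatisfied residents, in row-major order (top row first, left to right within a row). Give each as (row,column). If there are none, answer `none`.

(1,1)X 0/1 unhappy
(1,2)O 1/2 unhappy
(1,3)O 2/2 ok
(1,4)O 1/2 unhappy
(1,5)X 0/3 unhappy
(1,6)O 1/2 unhappy
(2,5)O 2/3 ok
(2,6)O 3/3 ok
(3,1)O 1/1 ok
(3,2)O 3/3 ok
(3,3)O 3/3 ok
(3,4)O 3/3 ok
(3,5)O 4/4 ok
(3,6)O 2/2 ok
(4,2)O 2/2 ok
(4,3)O 3/3 ok
(4,4)O 3/3 ok
(4,5)O 2/2 ok

(1,1), (1,2), (1,4), (1,5), (1,6)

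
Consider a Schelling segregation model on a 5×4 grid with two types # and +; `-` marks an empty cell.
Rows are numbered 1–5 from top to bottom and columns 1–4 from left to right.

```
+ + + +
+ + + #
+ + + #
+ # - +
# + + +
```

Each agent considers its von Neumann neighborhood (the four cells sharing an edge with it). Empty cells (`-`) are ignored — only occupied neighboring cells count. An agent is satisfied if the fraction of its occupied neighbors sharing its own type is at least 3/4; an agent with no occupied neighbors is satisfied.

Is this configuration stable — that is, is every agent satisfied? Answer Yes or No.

(1,1)+ 2/2 satisfied
(1,2)+ 3/3 satisfied
(1,3)+ 3/3 satisfied
(1,4)+ 1/2 not
(2,1)+ 3/3 satisfied
(2,2)+ 4/4 satisfied
(2,3)+ 3/4 satisfied
(2,4)# 1/3 not
(3,1)+ 3/3 satisfied
(3,2)+ 3/4 satisfied
(3,3)+ 2/3 not
(3,4)# 1/3 not
(4,1)+ 1/3 not
(4,2)# 0/3 not
(4,4)+ 1/2 not
(5,1)# 0/2 not
(5,2)+ 1/3 not
(5,3)+ 2/2 satisfied
(5,4)+ 2/2 satisfied
For instance (1,4) has only 1/2 same-type neighbors, below 3/4.

No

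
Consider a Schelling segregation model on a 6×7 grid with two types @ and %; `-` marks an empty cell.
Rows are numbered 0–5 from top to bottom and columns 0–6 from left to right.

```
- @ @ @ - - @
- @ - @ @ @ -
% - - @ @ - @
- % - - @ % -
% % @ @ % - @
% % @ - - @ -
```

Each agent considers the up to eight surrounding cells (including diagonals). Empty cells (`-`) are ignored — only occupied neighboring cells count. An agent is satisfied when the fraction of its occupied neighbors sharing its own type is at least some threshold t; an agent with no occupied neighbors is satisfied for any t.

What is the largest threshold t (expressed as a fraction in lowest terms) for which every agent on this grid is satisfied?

Row 0: (0,1)@ 2/2 · (0,2)@ 4/4 · (0,3)@ 3/3 · (0,6)@ 1/1
Row 1: (1,1)@ 2/3 · (1,3)@ 5/5 · (1,4)@ 5/5 · (1,5)@ 4/4
Row 2: (2,0)% 1/2 · (2,3)@ 4/4 · (2,4)@ 5/6 · (2,6)@ 1/2
Row 3: (3,1)% 3/4 · (3,4)@ 3/5 · (3,5)% 1/5
Row 4: (4,0)% 4/4 · (4,1)% 4/6 · (4,2)@ 2/5 · (4,3)@ 3/4 · (4,4)% 1/4 · (4,6)@ 1/2
Row 5: (5,0)% 3/3 · (5,1)% 3/5 · (5,2)@ 2/4 · (5,5)@ 1/2
The smallest same-type fraction is 1/5 at (3,5), which reduces to 1/5. Any threshold above that leaves this agent unsatisfied.

1/5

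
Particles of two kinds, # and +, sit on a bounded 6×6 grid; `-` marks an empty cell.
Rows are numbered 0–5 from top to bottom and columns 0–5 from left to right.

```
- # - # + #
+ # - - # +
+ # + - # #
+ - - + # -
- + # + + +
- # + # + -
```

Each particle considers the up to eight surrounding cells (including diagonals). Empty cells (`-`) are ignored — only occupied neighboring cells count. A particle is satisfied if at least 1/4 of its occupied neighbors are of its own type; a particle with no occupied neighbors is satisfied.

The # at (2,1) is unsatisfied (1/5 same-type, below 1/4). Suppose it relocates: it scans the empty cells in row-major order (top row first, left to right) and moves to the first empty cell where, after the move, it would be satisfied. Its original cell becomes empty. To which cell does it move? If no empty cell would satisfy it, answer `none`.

(0,0)

Vacating (2,1). Empty cells in order:
  (0,0): 2/3 same-type → satisfied — stop here.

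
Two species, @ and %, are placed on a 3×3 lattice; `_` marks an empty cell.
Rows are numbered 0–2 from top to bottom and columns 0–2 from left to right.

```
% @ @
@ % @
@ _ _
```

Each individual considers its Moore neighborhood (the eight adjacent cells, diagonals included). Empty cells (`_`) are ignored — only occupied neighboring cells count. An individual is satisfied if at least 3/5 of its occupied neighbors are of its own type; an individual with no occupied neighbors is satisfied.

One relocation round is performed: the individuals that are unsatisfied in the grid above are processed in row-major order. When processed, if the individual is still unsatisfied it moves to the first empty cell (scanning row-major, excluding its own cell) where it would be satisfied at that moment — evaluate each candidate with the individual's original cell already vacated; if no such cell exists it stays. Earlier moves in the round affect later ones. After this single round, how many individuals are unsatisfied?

3

Initially unsatisfied (in order): (0,0), (1,0), (1,1), (2,0).
  (0,0): no empty cell satisfies it; stays.
  (1,0) → (2,1).
  (1,1): no empty cell satisfies it; stays.
  (2,0) → (2,2).
Resulting grid:
% @ @
_ % @
_ @ @
Unsatisfied now: (0,0), (0,1), (1,1).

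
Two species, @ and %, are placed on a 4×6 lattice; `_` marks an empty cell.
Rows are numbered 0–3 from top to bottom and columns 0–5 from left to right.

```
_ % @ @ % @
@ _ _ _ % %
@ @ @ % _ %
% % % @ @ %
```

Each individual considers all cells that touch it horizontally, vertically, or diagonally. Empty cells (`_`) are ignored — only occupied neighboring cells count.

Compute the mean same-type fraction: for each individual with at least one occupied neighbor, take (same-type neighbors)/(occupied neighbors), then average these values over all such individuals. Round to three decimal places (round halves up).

Row 0: (0,1)% 0/2 · (0,2)@ 1/2 · (0,3)@ 1/3 · (0,4)% 2/4 · (0,5)@ 0/3
Row 1: (1,0)@ 2/3 · (1,4)% 4/6 · (1,5)% 3/4
Row 2: (2,0)@ 2/4 · (2,1)@ 3/6 · (2,2)@ 2/5 · (2,3)% 2/5 · (2,5)% 3/4
Row 3: (3,0)% 1/3 · (3,1)% 2/5 · (3,2)% 2/5 · (3,3)@ 2/4 · (3,4)@ 1/4 · (3,5)% 1/2
Sum over 19 individuals: 0/2 + 1/2 + 1/3 + 2/4 + 0/3 + 2/3 + 4/6 + 3/4 + 2/4 + 3/6 + 2/5 + 2/5 + 3/4 + 1/3 + 2/5 + 2/5 + 2/4 + 1/4 + 1/2 = 167/20; mean = 167/20 ÷ 19 = 167/380 = 0.439473… → 0.439.

0.439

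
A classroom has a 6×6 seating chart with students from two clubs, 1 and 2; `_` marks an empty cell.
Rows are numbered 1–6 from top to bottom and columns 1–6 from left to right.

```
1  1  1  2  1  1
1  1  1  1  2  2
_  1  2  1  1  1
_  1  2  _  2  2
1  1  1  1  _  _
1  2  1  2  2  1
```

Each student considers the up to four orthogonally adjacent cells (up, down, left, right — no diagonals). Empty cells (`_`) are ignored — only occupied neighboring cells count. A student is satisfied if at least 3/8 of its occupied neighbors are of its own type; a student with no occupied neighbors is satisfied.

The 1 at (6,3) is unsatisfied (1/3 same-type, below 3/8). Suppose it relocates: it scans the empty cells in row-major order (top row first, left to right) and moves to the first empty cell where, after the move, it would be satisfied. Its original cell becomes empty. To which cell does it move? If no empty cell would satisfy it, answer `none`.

Vacating (6,3). Empty cells in order:
  (3,1): 2/2 same-type → satisfied — stop here.

(3,1)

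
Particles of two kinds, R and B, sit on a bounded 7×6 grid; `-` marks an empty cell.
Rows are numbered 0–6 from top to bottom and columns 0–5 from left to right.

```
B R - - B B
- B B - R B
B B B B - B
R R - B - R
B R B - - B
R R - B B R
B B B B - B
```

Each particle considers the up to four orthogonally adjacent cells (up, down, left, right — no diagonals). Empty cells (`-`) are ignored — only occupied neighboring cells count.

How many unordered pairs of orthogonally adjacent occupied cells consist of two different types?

Scan each occupied cell's neighbors to the right and below so each pair is counted once.
Row 0: B(0,0)–R(0,1)≠ R(0,1)–B(1,1)≠ B(0,4)–B(0,5)= B(0,4)–R(1,4)≠ B(0,5)–B(1,5)=  → 3/5 unlike.
Row 1: B(1,1)–B(1,2)= B(1,1)–B(2,1)= B(1,2)–B(2,2)= R(1,4)–B(1,5)≠ B(1,5)–B(2,5)=  → 1/5 unlike.
Row 2: B(2,0)–B(2,1)= B(2,0)–R(3,0)≠ B(2,1)–B(2,2)= B(2,1)–R(3,1)≠ B(2,2)–B(2,3)= B(2,3)–B(3,3)= B(2,5)–R(3,5)≠  → 3/7 unlike.
Row 3: R(3,0)–R(3,1)= R(3,0)–B(4,0)≠ R(3,1)–R(4,1)= R(3,5)–B(4,5)≠  → 2/4 unlike.
Row 4: B(4,0)–R(4,1)≠ B(4,0)–R(5,0)≠ R(4,1)–B(4,2)≠ R(4,1)–R(5,1)= B(4,5)–R(5,5)≠  → 4/5 unlike.
Row 5: R(5,0)–R(5,1)= R(5,0)–B(6,0)≠ R(5,1)–B(6,1)≠ B(5,3)–B(5,4)= B(5,3)–B(6,3)= B(5,4)–R(5,5)≠ R(5,5)–B(6,5)≠  → 4/7 unlike.
Row 6: B(6,0)–B(6,1)= B(6,1)–B(6,2)= B(6,2)–B(6,3)=  → 0/3 unlike.
Total adjacent occupied pairs: 36; unlike-type pairs: 17.

17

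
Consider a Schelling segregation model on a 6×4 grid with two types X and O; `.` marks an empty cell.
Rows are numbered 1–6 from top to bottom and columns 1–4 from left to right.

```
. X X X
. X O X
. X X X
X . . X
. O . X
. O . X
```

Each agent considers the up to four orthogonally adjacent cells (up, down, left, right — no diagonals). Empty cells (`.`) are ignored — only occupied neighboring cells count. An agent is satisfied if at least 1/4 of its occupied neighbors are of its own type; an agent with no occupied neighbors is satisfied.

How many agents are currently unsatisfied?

1

Row 1: (1,2)X 2/2 satisfied · (1,3)X 2/3 satisfied · (1,4)X 2/2 satisfied
Row 2: (2,2)X 2/3 satisfied · (2,3)O 0/4 not · (2,4)X 2/3 satisfied
Row 3: (3,2)X 2/2 satisfied · (3,3)X 2/3 satisfied · (3,4)X 3/3 satisfied
Row 4: (4,1)X 0/0 satisfied · (4,4)X 2/2 satisfied
Row 5: (5,2)O 1/1 satisfied · (5,4)X 2/2 satisfied
Row 6: (6,2)O 1/1 satisfied · (6,4)X 1/1 satisfied
Unsatisfied: (2,3) — 1 in total.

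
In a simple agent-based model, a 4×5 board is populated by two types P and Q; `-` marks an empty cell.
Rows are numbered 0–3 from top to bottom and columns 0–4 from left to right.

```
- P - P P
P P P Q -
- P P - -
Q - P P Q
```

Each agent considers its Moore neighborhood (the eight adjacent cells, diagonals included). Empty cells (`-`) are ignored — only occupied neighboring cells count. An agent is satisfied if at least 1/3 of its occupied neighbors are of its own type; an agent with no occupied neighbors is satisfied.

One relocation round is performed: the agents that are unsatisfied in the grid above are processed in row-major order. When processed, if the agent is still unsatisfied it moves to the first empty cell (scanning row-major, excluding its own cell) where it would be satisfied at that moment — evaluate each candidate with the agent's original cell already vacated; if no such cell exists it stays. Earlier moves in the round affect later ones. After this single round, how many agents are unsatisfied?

Initially unsatisfied (in order): (1,3), (3,0), (3,4).
  (1,3) → (2,4).
  (3,0) → (1,4).
  (3,4): now satisfied by earlier moves; stays.
Resulting grid:
- P - P P
P P P - Q
- P P - Q
- - P P Q
All satisfied now.

0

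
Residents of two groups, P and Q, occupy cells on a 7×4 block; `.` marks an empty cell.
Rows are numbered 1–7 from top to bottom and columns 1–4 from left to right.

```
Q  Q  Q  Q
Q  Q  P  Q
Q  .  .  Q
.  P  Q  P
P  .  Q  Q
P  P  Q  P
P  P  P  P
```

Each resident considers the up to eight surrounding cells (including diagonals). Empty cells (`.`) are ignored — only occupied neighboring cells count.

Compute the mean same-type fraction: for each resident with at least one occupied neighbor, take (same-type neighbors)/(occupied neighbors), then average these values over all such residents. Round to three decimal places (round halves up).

0.648

(1,1)Q 3/3
(1,2)Q 4/5
(1,3)Q 4/5
(1,4)Q 2/3
(2,1)Q 4/4
(2,2)Q 5/6
(2,3)P 0/6
(2,4)Q 3/4
(3,1)Q 2/3
(3,4)Q 2/4
(4,2)P 1/4
(4,3)Q 3/5
(4,4)P 0/4
(5,1)P 3/3
(5,3)Q 3/7
(5,4)Q 3/5
(6,1)P 4/4
(6,2)P 5/7
(6,3)Q 2/7
(6,4)P 2/5
(7,1)P 3/3
(7,2)P 4/5
(7,3)P 4/5
(7,4)P 2/3
Sum over 24 residents: 3/3 + 4/5 + 4/5 + 2/3 + 4/4 + 5/6 + 0/6 + 3/4 + 2/3 + 2/4 + 1/4 + 3/5 + 0/4 + 3/3 + 3/7 + 3/5 + 4/4 + 5/7 + 2/7 + 2/5 + 3/3 + 4/5 + 4/5 + 2/3 = 1634/105; mean = 1634/105 ÷ 24 = 817/1260 = 0.648412… → 0.648.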